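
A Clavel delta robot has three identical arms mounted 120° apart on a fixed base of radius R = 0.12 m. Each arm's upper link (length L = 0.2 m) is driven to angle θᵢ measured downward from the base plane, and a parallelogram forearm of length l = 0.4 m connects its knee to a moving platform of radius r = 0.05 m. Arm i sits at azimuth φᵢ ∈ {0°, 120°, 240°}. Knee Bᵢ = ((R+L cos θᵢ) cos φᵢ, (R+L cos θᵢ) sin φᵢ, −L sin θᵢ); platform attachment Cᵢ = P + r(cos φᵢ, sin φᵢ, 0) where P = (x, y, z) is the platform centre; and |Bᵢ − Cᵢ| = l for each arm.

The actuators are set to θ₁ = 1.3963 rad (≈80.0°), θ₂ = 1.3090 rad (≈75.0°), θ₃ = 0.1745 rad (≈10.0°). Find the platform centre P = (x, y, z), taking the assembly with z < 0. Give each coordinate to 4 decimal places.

(-0.1462, -0.2027, -0.4335)

φ1=0.0°: virtual centre (0.1047, 0.0000, -0.1970), radius l
centre 2 = (0.1218·cos120.0°, 0.1218·sin120.0°, -0.1932) = (-0.0609, 0.1055, -0.1932)
centre 3 = (0.2670·cos240.0°, 0.2670·sin240.0°, -0.0347) = (-0.1335, -0.2312, -0.0347)
eliminate P² terms by subtracting sphere 1 from 2 and 3
plane₁₂: -0.3312x+0.2109y+0.0076z = 0.0024
det = 0.2536;  x = -0.0232+0.2836z,  y = -0.0252+0.4095z
sphere 1 gives Az²+Bz+C=0 with A=1.2482, B=0.3007, C=-0.1042;  B²−4AC=0.6107;  roots -0.4335, 0.1926;  negative root z = -0.4335
x = -0.1462, y = -0.2027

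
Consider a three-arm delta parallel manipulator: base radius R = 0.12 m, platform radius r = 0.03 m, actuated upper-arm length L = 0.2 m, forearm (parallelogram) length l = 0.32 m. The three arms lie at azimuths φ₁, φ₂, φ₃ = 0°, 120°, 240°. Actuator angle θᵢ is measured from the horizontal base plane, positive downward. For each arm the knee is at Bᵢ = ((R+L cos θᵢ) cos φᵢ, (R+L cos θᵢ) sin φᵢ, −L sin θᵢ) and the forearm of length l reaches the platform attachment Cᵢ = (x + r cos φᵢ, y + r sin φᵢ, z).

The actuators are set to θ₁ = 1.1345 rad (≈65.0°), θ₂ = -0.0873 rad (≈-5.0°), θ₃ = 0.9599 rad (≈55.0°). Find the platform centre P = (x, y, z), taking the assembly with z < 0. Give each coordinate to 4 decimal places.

(-0.1060, 0.1233, -0.2736)

arm 1 at φ=0.0°: (R−r)+L cos θ1 = 0.1745;  S1 = (0.1745, 0.0000, -0.1813)
arm 2 at φ=120.0°: (R−r)+L cos θ2 = 0.2892;  S2 = (-0.1446, 0.2505, 0.0174)
arm 3 at φ=240.0°: (R−r)+L cos θ3 = 0.2047;  S3 = (-0.1024, -0.1773, -0.1638)
subtract pairs → two planes through P
[-0.6383 0.5010 0.3974]·P = 0.0206;  [-0.5538 -0.3546 0.0349]·P = 0.0054
Cramer: x(z) = -0.0199+0.3144z;  y(z) = 0.0158-0.3927z
quadratic in z: (1.2531)z²+(0.2278)z+(-0.0315)=0, √Δ=0.4579 → z ∈ {-0.2736, 0.0918}; z = -0.2736 (taking z<0)
x = -0.1060, y = 0.1233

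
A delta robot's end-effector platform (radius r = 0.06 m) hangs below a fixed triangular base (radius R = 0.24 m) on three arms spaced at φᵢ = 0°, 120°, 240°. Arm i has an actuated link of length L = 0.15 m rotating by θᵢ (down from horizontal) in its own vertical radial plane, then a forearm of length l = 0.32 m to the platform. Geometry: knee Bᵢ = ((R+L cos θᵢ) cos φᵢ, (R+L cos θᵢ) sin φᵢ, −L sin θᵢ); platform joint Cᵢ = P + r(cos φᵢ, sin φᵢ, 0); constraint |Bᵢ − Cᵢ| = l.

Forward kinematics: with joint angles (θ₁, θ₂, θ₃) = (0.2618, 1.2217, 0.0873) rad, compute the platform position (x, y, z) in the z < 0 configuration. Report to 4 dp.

(0.0372, -0.0805, -0.1535)

φ1=0.0°: virtual centre (0.3249, 0.0000, -0.0388), radius l
arm 2 at φ=120.0°: ρ2 = 0.2313;  O2 = (-0.1157, 0.2003, -0.1410)
φ3=240.0°: virtual centre (-0.1647, -0.2853, -0.0131), radius l
|O₂|²−|O₁|² = -0.0337;  |O₃|²−|O₁|² = 0.0016
linear system: -0.8811x+0.4006y = -0.0337−-0.2043z; -0.9792x+-0.5706y = 0.0016−0.0515z
Cramer: x(z) = 0.0207-0.1072z;  y(z) = -0.0385+0.2742z
quadratic in z: (1.0866)z²+(0.1217)z+(-0.0069)=0, √Δ=0.2118 → z ∈ {-0.1535, 0.0414}; z = -0.1535 (taking z<0)
x = 0.0372, y = -0.0805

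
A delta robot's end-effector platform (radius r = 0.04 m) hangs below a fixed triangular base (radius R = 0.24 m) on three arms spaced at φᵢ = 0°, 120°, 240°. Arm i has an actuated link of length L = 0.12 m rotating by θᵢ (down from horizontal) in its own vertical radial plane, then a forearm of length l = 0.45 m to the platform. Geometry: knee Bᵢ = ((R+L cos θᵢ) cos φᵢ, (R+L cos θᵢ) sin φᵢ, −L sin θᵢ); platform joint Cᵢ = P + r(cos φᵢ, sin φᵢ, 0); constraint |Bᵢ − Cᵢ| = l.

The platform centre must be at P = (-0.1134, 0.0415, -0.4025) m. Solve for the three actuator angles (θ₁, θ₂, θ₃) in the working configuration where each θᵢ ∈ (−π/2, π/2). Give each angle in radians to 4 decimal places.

arm 1 (φ=0.0°): x'=-0.1134, y'=0.0415
  A cos θ + B sin θ = C:  0.3134·cos θ + -0.4025·sin θ = -0.3077
  θ1 = atan2(B,A) + arccos(C/0.5101) = 1.3091
arm 2 (φ=120.0°): x'=0.0926, y'=0.0775
  A=0.1074, B=-0.4025, C=(l²−L²−A²−y'²−z²)/(2L)=0.0357
  θ2 = atan2(B,A) + arccos(C/0.4166) = 0.1749
φ3=240.0° → target in arm frame (0.0208, -0.1190)
  A cos θ + B sin θ = C:  0.1792·cos θ + -0.4025·sin θ = -0.0841
  √(A²+B²)=0.4406;  θ3 = -1.1518+1.7628 ≈ 0.6110

θ₁ = 1.3091, θ₂ = 0.1749, θ₃ = 0.6110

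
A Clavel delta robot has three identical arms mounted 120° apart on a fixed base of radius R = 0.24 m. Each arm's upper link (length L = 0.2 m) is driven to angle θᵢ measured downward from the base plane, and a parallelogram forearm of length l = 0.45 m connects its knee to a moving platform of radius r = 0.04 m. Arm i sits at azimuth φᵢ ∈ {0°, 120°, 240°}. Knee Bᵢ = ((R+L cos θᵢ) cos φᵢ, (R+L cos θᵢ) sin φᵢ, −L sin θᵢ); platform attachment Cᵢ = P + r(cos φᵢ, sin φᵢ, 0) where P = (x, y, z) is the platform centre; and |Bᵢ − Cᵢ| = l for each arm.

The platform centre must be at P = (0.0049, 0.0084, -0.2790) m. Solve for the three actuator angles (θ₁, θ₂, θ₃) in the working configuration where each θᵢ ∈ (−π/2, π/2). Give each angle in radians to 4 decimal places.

rotate P by −φ1: (0.0049, 0.0084, -0.2790)
  A=0.1951, B=-0.2790, C=(l²−L²−A²−y'²−z²)/(2L)=0.1163
  √(A²+B²)=0.3404;  θ1 = -0.9606+1.2221 ≈ 0.2616
φ2=120.0° → target in arm frame (0.0048, -0.0084)
  A=0.1952, B=-0.2790, C=(l²−L²−A²−y'²−z²)/(2L)=0.1162
  θ2 = atan2(B,A) + arccos(C/0.3405) = 0.2620
φ3=240.0° → target in arm frame (-0.0097, 0.0000)
  A=0.2097, B=-0.2790, C=(l²−L²−A²−y'²−z²)/(2L)=0.1017
  √(A²+B²)=0.3490;  θ3 = -0.9262+1.2752 ≈ 0.3490

θ₁ = 0.2616, θ₂ = 0.2620, θ₃ = 0.3490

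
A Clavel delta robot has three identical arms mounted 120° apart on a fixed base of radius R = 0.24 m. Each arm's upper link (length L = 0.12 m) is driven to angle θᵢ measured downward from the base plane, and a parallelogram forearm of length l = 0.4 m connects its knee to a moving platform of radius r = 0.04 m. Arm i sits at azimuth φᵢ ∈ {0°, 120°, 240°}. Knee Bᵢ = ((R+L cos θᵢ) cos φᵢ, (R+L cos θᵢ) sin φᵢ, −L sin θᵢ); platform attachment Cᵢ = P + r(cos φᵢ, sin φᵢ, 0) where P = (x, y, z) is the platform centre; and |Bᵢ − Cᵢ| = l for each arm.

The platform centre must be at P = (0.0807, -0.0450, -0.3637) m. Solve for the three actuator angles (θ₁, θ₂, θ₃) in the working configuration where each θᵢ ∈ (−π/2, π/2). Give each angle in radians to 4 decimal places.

φ1=0.0° → target in arm frame (0.0807, -0.0450)
  e−x'=0.1193;  (l²−L²−(e−x')²−y'²−z²)/2L = -0.0122
  γ=atan2(-0.3637,0.1193)=-1.2538;  ψ=arccos(-0.0320)=1.6028;  θ1=γ+ψ≈0.3489
φ2=120.0° → target in arm frame (-0.0793, -0.0474)
  e−x'=0.2793;  (l²−L²−(e−x')²−y'²−z²)/2L = -0.2789
  √(A²+B²)=0.4586;  θ2 = -0.9159+2.2246 ≈ 1.3088
φ3=240.0° → target in arm frame (-0.0014, 0.0924)
  e−x'=0.2014;  (l²−L²−(e−x')²−y'²−z²)/2L = -0.1490
  γ=atan2(-0.3637,0.2014)=-1.0651;  ψ=arccos(-0.3585)=1.9374;  θ3=γ+ψ≈0.8723

θ₁ = 0.3489, θ₂ = 1.3088, θ₃ = 0.8723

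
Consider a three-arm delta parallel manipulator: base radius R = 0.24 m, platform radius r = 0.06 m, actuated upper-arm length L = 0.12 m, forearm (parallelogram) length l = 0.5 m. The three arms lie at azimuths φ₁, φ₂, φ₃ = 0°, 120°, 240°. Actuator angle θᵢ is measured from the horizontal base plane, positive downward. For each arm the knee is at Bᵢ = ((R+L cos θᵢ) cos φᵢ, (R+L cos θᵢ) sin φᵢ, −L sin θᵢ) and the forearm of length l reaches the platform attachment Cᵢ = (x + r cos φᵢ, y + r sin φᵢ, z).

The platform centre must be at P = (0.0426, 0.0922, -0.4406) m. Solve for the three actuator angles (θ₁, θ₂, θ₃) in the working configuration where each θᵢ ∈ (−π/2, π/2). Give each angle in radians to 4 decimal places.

θ₁ = 0.1747, θ₂ = 0.0872, θ₃ = 0.8729

rotate P by −φ1: (0.0426, 0.0922, -0.4406)
  A cos θ + B sin θ = C:  0.1374·cos θ + -0.4406·sin θ = 0.0587
  √(A²+B²)=0.4615;  θ1 = -1.2685+1.4432 ≈ 0.1747
arm 2 (φ=120.0°): x'=0.0585, y'=-0.0830
  A=0.1215, B=-0.4406, C=(l²−L²−A²−y'²−z²)/(2L)=0.0826
  √(A²+B²)=0.4570;  θ2 = -1.3018+1.3890 ≈ 0.0872
arm 3 (φ=240.0°): x'=-0.1011, y'=-0.0092
  e−x'=0.2811;  (l²−L²−(e−x')²−y'²−z²)/2L = -0.1569
  γ=atan2(-0.4406,0.2811)=-1.0028;  ψ=arccos(-0.3002)=1.8757;  θ3=γ+ψ≈0.8729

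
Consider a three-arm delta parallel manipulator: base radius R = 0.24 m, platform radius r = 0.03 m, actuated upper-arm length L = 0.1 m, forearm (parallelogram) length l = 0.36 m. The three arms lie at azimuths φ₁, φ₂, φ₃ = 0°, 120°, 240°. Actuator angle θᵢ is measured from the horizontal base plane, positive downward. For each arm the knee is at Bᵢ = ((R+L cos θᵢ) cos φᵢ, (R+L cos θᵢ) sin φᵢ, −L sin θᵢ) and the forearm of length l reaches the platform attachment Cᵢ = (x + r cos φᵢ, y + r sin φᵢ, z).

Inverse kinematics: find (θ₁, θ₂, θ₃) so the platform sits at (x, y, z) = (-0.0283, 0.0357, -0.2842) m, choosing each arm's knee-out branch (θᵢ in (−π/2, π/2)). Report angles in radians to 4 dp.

θ₁ = 0.9600, θ₂ = 0.3487, θ₃ = 0.8726

rotate P by −φ1: (-0.0283, 0.0357, -0.2842)
  e−x'=0.2383;  (l²−L²−(e−x')²−y'²−z²)/2L = -0.0962
  θ1 = atan2(B,A) + arccos(C/0.3709) = 0.9600
rotate P by −φ2: (0.0451, 0.0067, -0.2842)
  e−x'=0.1649;  (l²−L²−(e−x')²−y'²−z²)/2L = 0.0579
  γ=atan2(-0.2842,0.1649)=-1.0450;  ψ=arccos(0.1763)=1.3936;  θ2=γ+ψ≈0.3487
rotate P by −φ3: (-0.0168, -0.0424, -0.2842)
  A=0.2268, B=-0.2842, C=(l²−L²−A²−y'²−z²)/(2L)=-0.0719
  γ=atan2(-0.2842,0.2268)=-0.8973;  ψ=arccos(-0.1979)=1.7700;  θ3=γ+ψ≈0.8726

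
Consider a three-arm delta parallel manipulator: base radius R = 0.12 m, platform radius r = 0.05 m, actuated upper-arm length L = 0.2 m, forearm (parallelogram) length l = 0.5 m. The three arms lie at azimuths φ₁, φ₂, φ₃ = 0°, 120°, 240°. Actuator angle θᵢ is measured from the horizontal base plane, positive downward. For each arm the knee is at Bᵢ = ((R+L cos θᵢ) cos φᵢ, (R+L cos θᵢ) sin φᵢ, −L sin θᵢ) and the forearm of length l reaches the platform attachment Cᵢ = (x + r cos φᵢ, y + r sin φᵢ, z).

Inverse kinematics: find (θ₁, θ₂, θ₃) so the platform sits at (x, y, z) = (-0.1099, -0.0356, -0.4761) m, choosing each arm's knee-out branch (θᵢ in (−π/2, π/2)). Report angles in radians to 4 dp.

θ₁ = 0.6110, θ₂ = 0.2617, θ₃ = 0.0874

φ1=0.0° → target in arm frame (-0.1099, -0.0356)
  A cos θ + B sin θ = C:  0.1799·cos θ + -0.4761·sin θ = -0.1258
  γ=atan2(-0.4761,0.1799)=-1.2095;  ψ=arccos(-0.2471)=1.8205;  θ1=γ+ψ≈0.6110
rotate P by −φ2: (0.0241, 0.1130, -0.4761)
  e−x'=0.0459;  (l²−L²−(e−x')²−y'²−z²)/2L = -0.0788
  √(A²+B²)=0.4783;  θ2 = -1.4747+1.7364 ≈ 0.2617
rotate P by −φ3: (0.0858, -0.0774, -0.4761)
  A cos θ + B sin θ = C:  -0.0158·cos θ + -0.4761·sin θ = -0.0573
  θ3 = atan2(B,A) + arccos(C/0.4764) = 0.0874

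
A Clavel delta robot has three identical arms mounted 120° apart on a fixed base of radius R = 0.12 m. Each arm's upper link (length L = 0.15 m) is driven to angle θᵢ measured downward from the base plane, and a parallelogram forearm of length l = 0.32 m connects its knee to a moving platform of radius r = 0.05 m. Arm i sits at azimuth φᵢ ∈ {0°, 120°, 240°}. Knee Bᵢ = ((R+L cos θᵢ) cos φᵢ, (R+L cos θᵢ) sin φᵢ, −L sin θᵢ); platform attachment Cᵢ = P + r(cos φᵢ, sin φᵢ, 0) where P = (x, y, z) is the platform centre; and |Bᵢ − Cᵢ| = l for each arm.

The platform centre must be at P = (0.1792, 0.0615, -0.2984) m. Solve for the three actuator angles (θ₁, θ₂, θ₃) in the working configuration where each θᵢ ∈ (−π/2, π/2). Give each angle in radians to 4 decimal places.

θ₁ = -0.0871, θ₂ = 0.9598, θ₃ = 1.3089

arm 1 (φ=0.0°): x'=0.1792, y'=0.0615
  A cos θ + B sin θ = C:  -0.1092·cos θ + -0.2984·sin θ = -0.0828
  γ=atan2(-0.2984,-0.1092)=-1.9216;  ψ=arccos(-0.2607)=1.8345;  θ1=γ+ψ≈-0.0871
rotate P by −φ2: (-0.0363, -0.1859, -0.2984)
  e−x'=0.1063;  (l²−L²−(e−x')²−y'²−z²)/2L = -0.1834
  √(A²+B²)=0.3168;  θ2 = -1.2285+2.1883 ≈ 0.9598
rotate P by −φ3: (-0.1429, 0.1244, -0.2984)
  e−x'=0.2129;  (l²−L²−(e−x')²−y'²−z²)/2L = -0.2331
  θ3 = atan2(B,A) + arccos(C/0.3665) = 1.3089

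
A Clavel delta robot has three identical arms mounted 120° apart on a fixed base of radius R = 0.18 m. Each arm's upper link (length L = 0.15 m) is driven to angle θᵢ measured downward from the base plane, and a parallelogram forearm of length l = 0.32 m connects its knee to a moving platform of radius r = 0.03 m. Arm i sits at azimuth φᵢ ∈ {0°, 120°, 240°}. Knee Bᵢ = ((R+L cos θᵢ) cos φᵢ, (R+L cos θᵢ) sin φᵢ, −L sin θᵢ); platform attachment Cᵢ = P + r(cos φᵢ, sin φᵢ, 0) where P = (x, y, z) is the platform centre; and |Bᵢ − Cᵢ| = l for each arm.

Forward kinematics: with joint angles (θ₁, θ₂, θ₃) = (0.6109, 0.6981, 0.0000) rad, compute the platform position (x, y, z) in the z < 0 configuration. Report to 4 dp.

φ1=0.0°: virtual centre (0.2729, 0.0000, -0.0860), radius l
φ2=120.0°: virtual centre (-0.1325, 0.2294, -0.0964), radius l
centre 3 = (0.3000·cos240.0°, 0.3000·sin240.0°, 0.0000) = (-0.1500, -0.2598, 0.0000)
|centre ₂|²−|centre ₁|² = -0.0024;  |centre ₃|²−|centre ₁|² = 0.0081
[-0.8106 0.4588 -0.0207]·P = -0.0024;  [-0.8457 -0.5196 0.1721]·P = 0.0081
Cramer: x(z) = -0.0031+0.0842z;  y(z) = -0.0106+0.1941z
into |P−centre ₁|² = l²: 1.0448z² + 0.1215z + -0.0187 = 0;  Δ = 0.0930;  z = -0.2041 or 0.0879 → z<0 root = -0.2041
x = -0.0203, y = -0.0503

(-0.0203, -0.0503, -0.2041)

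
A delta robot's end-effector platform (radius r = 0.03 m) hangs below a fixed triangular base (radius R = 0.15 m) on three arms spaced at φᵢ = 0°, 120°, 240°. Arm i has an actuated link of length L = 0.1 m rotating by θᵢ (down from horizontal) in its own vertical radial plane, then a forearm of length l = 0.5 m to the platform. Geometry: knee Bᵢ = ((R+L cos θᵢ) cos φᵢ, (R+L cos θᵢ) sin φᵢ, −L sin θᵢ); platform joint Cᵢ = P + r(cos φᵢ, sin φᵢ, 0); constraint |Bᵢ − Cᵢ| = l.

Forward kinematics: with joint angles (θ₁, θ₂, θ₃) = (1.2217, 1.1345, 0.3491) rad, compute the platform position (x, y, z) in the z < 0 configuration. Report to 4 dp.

φ1=0.0°: virtual centre (0.1542, 0.0000, -0.0940), radius l
φ2=120.0°: virtual centre (-0.0811, 0.1405, -0.0906), radius l
O3 = (0.2140·cos240.0°, 0.2140·sin240.0°, -0.0342) = (-0.1070, -0.1853, -0.0342)
|O₂|²−|O₁|² = 0.0019;  |O₃|²−|O₁|² = 0.0143
plane₁₂: -0.4707x+0.2810y+0.0067z = 0.0019
Cramer: x(z) = -0.0148+0.1123z;  y(z) = -0.0179+0.1643z
sphere 1 gives Az²+Bz+C=0 with A=1.0396, B=0.1441, C=-0.2123;  B²−4AC=0.9036;  roots -0.5265, 0.3879;  negative root z = -0.5265
x = -0.0739, y = -0.1044

(-0.0739, -0.1044, -0.5265)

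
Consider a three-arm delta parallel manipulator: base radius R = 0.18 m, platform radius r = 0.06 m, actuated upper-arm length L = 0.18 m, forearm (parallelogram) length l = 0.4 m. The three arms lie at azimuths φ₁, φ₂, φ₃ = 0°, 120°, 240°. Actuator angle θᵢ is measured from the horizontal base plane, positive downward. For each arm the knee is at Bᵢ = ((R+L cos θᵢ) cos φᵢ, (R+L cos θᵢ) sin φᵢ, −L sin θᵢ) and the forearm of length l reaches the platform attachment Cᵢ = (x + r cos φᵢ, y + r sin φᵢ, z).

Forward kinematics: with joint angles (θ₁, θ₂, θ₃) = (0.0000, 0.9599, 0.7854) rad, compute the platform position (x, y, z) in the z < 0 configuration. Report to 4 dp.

(0.1394, -0.0293, -0.3652)

φ1=0.0°: virtual centre (0.3000, 0.0000, 0.0000), radius l
φ2=120.0°: virtual centre (-0.1116, 0.1933, -0.1474), radius l
φ3=240.0°: virtual centre (-0.1236, -0.2141, -0.1273), radius l
eliminate P² terms by subtracting sphere 1 from 2 and 3
[-0.8232 0.3867 -0.2949]·P = -0.0184;  [-0.8473 -0.4283 -0.2546]·P = -0.0127
Cramer: x(z) = 0.0188-0.3304z;  y(z) = -0.0076+0.0592z
into |P−S₁|² = l²: 1.1127z² + 0.1849z + -0.0809 = 0;  Δ = 0.3941;  z = -0.3652 or 0.1990 → z<0 root = -0.3652
x = 0.1394, y = -0.0293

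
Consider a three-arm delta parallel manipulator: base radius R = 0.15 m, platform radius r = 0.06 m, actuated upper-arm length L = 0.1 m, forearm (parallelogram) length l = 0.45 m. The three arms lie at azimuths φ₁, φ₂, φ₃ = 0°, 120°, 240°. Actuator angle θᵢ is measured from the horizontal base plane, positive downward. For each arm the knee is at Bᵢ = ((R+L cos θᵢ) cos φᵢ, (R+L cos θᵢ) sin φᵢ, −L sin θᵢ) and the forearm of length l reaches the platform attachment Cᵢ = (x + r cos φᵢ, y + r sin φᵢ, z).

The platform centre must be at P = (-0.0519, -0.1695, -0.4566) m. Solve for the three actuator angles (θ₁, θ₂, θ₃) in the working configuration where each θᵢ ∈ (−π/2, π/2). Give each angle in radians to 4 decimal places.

φ1=0.0° → target in arm frame (-0.0519, -0.1695)
  e−x'=0.1419;  (l²−L²−(e−x')²−y'²−z²)/2L = -0.3242
  √(A²+B²)=0.4781;  θ1 = -1.2695+2.3160 ≈ 1.0465
φ2=120.0° → target in arm frame (-0.1208, 0.1297)
  e−x'=0.2108;  (l²−L²−(e−x')²−y'²−z²)/2L = -0.3863
  θ2 = atan2(B,A) + arccos(C/0.5029) = 1.3084
rotate P by −φ3: (0.1727, 0.0398, -0.4566)
  A=-0.0827, B=-0.4566, C=(l²−L²−A²−y'²−z²)/(2L)=-0.1221
  θ3 = atan2(B,A) + arccos(C/0.4640) = 0.0869

θ₁ = 1.0465, θ₂ = 1.3084, θ₃ = 0.0869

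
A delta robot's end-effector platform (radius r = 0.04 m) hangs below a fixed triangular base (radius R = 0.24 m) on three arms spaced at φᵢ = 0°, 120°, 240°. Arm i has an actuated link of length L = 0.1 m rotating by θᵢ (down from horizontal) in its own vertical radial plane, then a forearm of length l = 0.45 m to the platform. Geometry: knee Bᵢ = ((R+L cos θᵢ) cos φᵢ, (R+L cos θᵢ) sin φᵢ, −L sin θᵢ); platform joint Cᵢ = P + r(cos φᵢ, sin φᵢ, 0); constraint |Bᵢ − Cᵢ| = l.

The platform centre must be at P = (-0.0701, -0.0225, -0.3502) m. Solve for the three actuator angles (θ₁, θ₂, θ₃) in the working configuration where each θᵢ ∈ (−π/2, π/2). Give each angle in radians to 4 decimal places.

θ₁ = 0.6977, θ₂ = 0.0869, θ₃ = -0.2622

arm 1 (φ=0.0°): x'=-0.0701, y'=-0.0225
  A cos θ + B sin θ = C:  0.2701·cos θ + -0.3502·sin θ = -0.0180
  θ1 = atan2(B,A) + arccos(C/0.4423) = 0.6977
arm 2 (φ=120.0°): x'=0.0156, y'=0.0720
  A cos θ + B sin θ = C:  0.1844·cos θ + -0.3502·sin θ = 0.1533
  √(A²+B²)=0.3958;  θ2 = -1.0861+1.1730 ≈ 0.0869
φ3=240.0° → target in arm frame (0.0545, -0.0495)
  A cos θ + B sin θ = C:  0.1455·cos θ + -0.3502·sin θ = 0.2313
  γ=atan2(-0.3502,0.1455)=-1.1771;  ψ=arccos(0.6099)=0.9149;  θ3=γ+ψ≈-0.2622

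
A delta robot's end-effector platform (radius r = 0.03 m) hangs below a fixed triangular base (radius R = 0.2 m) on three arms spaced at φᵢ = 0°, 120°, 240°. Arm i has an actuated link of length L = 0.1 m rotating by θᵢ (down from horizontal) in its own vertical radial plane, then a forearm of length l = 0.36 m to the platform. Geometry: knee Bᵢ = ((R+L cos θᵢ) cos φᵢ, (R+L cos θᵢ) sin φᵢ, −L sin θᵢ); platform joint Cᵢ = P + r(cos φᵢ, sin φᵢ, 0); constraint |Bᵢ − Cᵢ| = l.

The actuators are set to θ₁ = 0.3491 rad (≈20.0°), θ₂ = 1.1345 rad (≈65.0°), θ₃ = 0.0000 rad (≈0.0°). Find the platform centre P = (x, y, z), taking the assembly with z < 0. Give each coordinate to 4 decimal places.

centre 1 = (0.2640·cos0.0°, 0.2640·sin0.0°, -0.0342) = (0.2640, 0.0000, -0.0342)
φ2=120.0°: virtual centre (-0.1061, 0.1838, -0.0906), radius l
arm 3 at φ=240.0°: ρ3 = 0.2700;  centre 3 = (-0.1350, -0.2338, 0.0000)
eliminate P² terms by subtracting sphere 1 from 2 and 3
plane₁₂: -0.7402x+0.3676y+-0.1129z = -0.0176
det = 0.6395;  x = 0.0117+-0.0432z,  y = -0.0243+0.2200z
sphere 1 gives Az²+Bz+C=0 with A=1.0503, B=0.0795, C=-0.0642;  B²−4AC=0.2760;  roots -0.2880, 0.2122;  negative root z = -0.2880
x = 0.0241, y = -0.0877

(0.0241, -0.0877, -0.2880)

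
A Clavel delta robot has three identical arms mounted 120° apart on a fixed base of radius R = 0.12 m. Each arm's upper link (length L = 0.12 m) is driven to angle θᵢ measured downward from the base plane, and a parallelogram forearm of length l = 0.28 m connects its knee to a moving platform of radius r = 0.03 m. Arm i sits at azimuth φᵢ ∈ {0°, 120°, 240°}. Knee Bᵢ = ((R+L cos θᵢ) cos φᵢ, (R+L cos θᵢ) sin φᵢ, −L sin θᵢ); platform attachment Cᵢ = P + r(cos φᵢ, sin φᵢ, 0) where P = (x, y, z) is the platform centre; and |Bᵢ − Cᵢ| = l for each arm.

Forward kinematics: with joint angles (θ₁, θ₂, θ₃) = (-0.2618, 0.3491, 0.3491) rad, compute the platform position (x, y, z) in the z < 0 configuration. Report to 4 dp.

arm 1 at φ=0.0°: ρ1 = 0.2059;  S1 = (0.2059, 0.0000, 0.0311)
arm 2 at φ=120.0°: ρ2 = 0.2028;  S2 = (-0.1014, 0.1756, -0.0410)
φ3=240.0°: virtual centre (-0.1014, -0.1756, -0.0410), radius l
|S₂|²−|S₁|² = -0.0006;  |S₃|²−|S₁|² = -0.0006
plane₁₂: -0.6146x+0.3512y+-0.1442z = -0.0006
Cramer: x(z) = 0.0009-0.2346z;  y(z) = 0.0000+0.0000z
quadratic in z: (1.0551)z²+(0.0341)z+(-0.0354)=0, √Δ=0.3881 → z ∈ {-0.2001, 0.1678}; z = -0.2001 (taking z<0)
x = 0.0479, y = 0.0000

(0.0479, 0.0000, -0.2001)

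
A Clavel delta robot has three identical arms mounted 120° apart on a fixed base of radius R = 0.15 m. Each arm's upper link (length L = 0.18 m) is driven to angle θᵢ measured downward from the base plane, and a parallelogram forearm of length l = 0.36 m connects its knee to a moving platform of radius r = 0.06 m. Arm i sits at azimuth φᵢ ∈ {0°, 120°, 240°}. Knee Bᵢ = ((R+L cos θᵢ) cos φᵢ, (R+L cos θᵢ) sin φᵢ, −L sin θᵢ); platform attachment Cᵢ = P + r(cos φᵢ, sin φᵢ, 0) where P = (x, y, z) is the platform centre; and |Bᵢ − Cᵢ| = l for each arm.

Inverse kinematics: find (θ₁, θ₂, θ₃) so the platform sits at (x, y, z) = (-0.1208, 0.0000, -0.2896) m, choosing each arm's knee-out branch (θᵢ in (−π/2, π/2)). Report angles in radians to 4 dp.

arm 1 (φ=0.0°): x'=-0.1208, y'=0.0000
  A=0.2108, B=-0.2896, C=(l²−L²−A²−y'²−z²)/(2L)=-0.0864
  √(A²+B²)=0.3582;  θ1 = -0.9416+1.8144 ≈ 0.8728
φ2=120.0° → target in arm frame (0.0604, 0.1046)
  A=0.0296, B=-0.2896, C=(l²−L²−A²−y'²−z²)/(2L)=0.0042
  θ2 = atan2(B,A) + arccos(C/0.2911) = 0.0874
φ3=240.0° → target in arm frame (0.0604, -0.1046)
  e−x'=0.0296;  (l²−L²−(e−x')²−y'²−z²)/2L = 0.0042
  θ3 = atan2(B,A) + arccos(C/0.2911) = 0.0874

θ₁ = 0.8728, θ₂ = 0.0874, θ₃ = 0.0874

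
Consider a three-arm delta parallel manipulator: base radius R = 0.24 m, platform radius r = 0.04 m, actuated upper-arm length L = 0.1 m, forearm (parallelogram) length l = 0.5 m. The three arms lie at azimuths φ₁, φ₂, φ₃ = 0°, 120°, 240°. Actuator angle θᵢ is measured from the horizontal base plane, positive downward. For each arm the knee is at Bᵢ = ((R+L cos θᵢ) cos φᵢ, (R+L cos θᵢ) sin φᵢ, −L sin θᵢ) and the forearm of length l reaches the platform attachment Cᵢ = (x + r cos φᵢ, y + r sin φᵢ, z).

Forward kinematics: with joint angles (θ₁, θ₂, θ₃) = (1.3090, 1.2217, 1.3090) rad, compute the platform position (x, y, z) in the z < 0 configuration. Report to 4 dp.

arm 1 at φ=0.0°: e+L cos θ1 = 0.2259;  O1 = (0.2259, 0.0000, -0.0966)
φ2=120.0°: virtual centre (-0.1171, 0.2028, -0.0940), radius l
φ3=240.0°: virtual centre (-0.1129, -0.1956, -0.0966), radius l
eliminate P² terms by subtracting sphere 1 from 2 and 3
linear system: -0.6860x+0.4057y = 0.0033−0.0052z; -0.6776x+-0.3912y = 0.0000−0.0000z
det = 0.5433;  x = -0.0024+0.0038z,  y = 0.0042+-0.0065z
sphere 1 gives Az²+Bz+C=0 with A=1.0001, B=0.1914, C=-0.1885;  B²−4AC=0.7908;  roots -0.5403, 0.3489;  negative root z = -0.5403
x = -0.0044, y = 0.0077

(-0.0044, 0.0077, -0.5403)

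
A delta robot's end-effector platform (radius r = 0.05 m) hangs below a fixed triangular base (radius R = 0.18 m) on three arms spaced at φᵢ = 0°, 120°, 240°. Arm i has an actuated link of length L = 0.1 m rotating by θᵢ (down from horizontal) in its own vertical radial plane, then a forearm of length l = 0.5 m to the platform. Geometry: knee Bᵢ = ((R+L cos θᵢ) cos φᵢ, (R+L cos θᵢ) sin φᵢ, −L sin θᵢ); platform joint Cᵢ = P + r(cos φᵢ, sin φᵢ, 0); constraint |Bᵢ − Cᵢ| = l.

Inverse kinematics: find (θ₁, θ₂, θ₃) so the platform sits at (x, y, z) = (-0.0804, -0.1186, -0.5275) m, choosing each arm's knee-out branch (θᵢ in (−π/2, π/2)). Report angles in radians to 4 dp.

θ₁ = 1.3963, θ₂ = 1.3090, θ₃ = 0.3493

rotate P by −φ1: (-0.0804, -0.1186, -0.5275)
  e−x'=0.2104;  (l²−L²−(e−x')²−y'²−z²)/2L = -0.4830
  γ=atan2(-0.5275,0.2104)=-1.1913;  ψ=arccos(-0.8504)=2.5875;  θ1=γ+ψ≈1.3963
rotate P by −φ2: (-0.0625, 0.1289, -0.5275)
  A cos θ + B sin θ = C:  0.1925·cos θ + -0.5275·sin θ = -0.4597
  √(A²+B²)=0.5615;  θ2 = -1.2209+2.5298 ≈ 1.3090
rotate P by −φ3: (0.1429, -0.0103, -0.5275)
  e−x'=-0.0129;  (l²−L²−(e−x')²−y'²−z²)/2L = -0.1926
  γ=atan2(-0.5275,-0.0129)=-1.5953;  ψ=arccos(-0.3651)=1.9445;  θ3=γ+ψ≈0.3493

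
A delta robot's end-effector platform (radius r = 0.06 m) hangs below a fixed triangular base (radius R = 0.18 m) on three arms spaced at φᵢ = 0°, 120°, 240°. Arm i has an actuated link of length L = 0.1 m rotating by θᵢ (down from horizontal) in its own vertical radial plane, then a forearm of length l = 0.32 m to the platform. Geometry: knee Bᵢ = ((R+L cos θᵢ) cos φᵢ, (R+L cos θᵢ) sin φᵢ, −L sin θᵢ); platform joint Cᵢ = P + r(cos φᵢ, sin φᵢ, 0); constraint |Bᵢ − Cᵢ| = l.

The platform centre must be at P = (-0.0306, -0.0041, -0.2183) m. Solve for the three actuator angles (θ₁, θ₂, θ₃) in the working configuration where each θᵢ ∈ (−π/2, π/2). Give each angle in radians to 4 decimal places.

arm 1 (φ=0.0°): x'=-0.0306, y'=-0.0041
  e−x'=0.1506;  (l²−L²−(e−x')²−y'²−z²)/2L = 0.1102
  γ=atan2(-0.2183,0.1506)=-0.9669;  ψ=arccos(0.4157)=1.1421;  θ1=γ+ψ≈0.1752
φ2=120.0° → target in arm frame (0.0117, 0.0286)
  A=0.1083, B=-0.2183, C=(l²−L²−A²−y'²−z²)/(2L)=0.1611
  θ2 = atan2(B,A) + arccos(C/0.2437) = -0.2618
φ3=240.0° → target in arm frame (0.0189, -0.0245)
  e−x'=0.1011;  (l²−L²−(e−x')²−y'²−z²)/2L = 0.1696
  γ=atan2(-0.2183,0.1011)=-1.1369;  ψ=arccos(0.7048)=0.7886;  θ3=γ+ψ≈-0.3483

θ₁ = 0.1752, θ₂ = -0.2618, θ₃ = -0.3483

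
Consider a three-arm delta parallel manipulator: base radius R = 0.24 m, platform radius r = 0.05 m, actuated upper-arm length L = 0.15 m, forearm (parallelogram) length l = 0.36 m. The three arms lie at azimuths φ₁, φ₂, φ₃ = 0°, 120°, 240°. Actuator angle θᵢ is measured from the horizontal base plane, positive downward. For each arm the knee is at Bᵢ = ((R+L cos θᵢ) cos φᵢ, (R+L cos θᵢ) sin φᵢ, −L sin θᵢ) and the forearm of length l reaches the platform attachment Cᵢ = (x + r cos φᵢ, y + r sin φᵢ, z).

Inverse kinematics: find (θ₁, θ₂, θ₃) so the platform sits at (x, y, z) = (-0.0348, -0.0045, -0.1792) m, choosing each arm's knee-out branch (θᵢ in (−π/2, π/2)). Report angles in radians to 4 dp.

θ₁ = 0.6106, θ₂ = 0.1749, θ₃ = 0.0870

arm 1 (φ=0.0°): x'=-0.0348, y'=-0.0045
  e−x'=0.2248;  (l²−L²−(e−x')²−y'²−z²)/2L = 0.0814
  θ1 = atan2(B,A) + arccos(C/0.2875) = 0.6106
φ2=120.0° → target in arm frame (0.0135, 0.0324)
  A=0.1765, B=-0.1792, C=(l²−L²−A²−y'²−z²)/(2L)=0.1426
  γ=atan2(-0.1792,0.1765)=-0.7930;  ψ=arccos(0.5670)=0.9679;  θ2=γ+ψ≈0.1749
arm 3 (φ=240.0°): x'=0.0213, y'=-0.0279
  A cos θ + B sin θ = C:  0.1687·cos θ + -0.1792·sin θ = 0.1525
  γ=atan2(-0.1792,0.1687)=-0.8156;  ψ=arccos(0.6196)=0.9025;  θ3=γ+ψ≈0.0870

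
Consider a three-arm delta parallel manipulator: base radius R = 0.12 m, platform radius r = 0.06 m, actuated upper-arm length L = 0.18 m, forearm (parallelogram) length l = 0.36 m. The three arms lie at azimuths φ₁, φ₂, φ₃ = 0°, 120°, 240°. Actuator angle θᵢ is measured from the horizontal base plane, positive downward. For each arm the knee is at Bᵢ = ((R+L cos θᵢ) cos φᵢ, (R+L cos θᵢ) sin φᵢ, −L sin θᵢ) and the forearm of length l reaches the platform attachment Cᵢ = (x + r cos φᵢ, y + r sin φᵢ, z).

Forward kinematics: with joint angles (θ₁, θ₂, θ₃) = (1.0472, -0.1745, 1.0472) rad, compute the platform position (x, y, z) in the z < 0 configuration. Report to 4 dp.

(-0.1067, 0.1847, -0.3280)

arm 1 at φ=0.0°: ρ1 = 0.1500;  S1 = (0.1500, 0.0000, -0.1559)
S2 = (0.2373·cos120.0°, 0.2373·sin120.0°, 0.0313) = (-0.1186, 0.2055, 0.0313)
S3 = (0.1500·cos240.0°, 0.1500·sin240.0°, -0.1559) = (-0.0750, -0.1299, -0.1559)
|S₂|²−|S₁|² = 0.0105;  |S₃|²−|S₁|² = 0.0000
plane₁₂: -0.5373x+0.4110y+0.3743z = 0.0105
det = 0.3245;  x = -0.0084+0.2996z,  y = 0.0145+-0.5190z
into |P−S₁|² = l²: 1.3591z² + 0.2018z + -0.0800 = 0;  Δ = 0.4757;  z = -0.3280 or 0.1795 → z<0 root = -0.3280
x = -0.1067, y = 0.1847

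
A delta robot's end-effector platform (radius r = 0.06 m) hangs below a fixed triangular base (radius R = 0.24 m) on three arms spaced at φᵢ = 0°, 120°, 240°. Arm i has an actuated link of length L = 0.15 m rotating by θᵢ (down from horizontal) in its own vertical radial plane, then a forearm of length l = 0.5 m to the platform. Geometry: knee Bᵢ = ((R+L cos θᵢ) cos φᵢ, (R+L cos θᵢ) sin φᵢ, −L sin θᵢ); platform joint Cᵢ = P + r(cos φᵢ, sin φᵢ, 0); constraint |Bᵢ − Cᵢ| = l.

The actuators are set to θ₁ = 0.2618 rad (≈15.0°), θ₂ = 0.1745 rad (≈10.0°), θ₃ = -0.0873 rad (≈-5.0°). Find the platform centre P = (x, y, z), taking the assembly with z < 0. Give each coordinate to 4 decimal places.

(-0.0273, -0.0275, -0.3927)

arm 1 at φ=0.0°: ρ1 = 0.3249;  centre 1 = (0.3249, 0.0000, -0.0388)
arm 2 at φ=120.0°: ρ2 = 0.3277;  centre 2 = (-0.1639, 0.2838, -0.0260)
arm 3 at φ=240.0°: ρ3 = 0.3294;  centre 3 = (-0.1647, -0.2853, 0.0131)
subtract pairs → two planes through P
plane₁₂: -0.9775x+0.5676y+0.0256z = 0.0010
det = 1.1136;  x = -0.0014+0.0660z,  y = -0.0005+0.0686z
into |P−centre ₁|² = l²: 1.0091z² + 0.0345z + -0.1421 = 0;  Δ = 0.5746;  z = -0.3927 or 0.3585 → z<0 root = -0.3927
x = -0.0273, y = -0.0275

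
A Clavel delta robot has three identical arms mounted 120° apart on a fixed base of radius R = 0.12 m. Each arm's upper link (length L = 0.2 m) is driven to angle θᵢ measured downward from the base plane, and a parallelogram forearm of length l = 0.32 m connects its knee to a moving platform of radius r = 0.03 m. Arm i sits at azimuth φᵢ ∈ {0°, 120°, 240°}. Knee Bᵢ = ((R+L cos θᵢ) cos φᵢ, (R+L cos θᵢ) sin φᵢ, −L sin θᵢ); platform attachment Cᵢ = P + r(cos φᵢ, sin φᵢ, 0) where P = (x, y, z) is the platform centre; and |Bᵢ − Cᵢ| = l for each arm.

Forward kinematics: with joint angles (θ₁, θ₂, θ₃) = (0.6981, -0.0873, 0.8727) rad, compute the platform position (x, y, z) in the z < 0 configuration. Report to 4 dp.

(-0.0341, 0.1074, -0.2466)

φ1=0.0°: virtual centre (0.2432, 0.0000, -0.1286), radius l
S2 = (0.2892·cos120.0°, 0.2892·sin120.0°, 0.0174) = (-0.1446, 0.2505, 0.0174)
φ3=240.0°: virtual centre (-0.1093, -0.1893, -0.1532), radius l
eliminate P² terms by subtracting sphere 1 from 2 and 3
plane₁₂: -0.7757x+0.5010y+0.2920z = 0.0083
Cramer: x(z) = -0.0014+0.1327z;  y(z) = 0.0144-0.3774z
into |P−S₁|² = l²: 1.1600z² + 0.1814z + -0.0258 = 0;  Δ = 0.1527;  z = -0.2466 or 0.0903 → z<0 root = -0.2466
x = -0.0341, y = 0.1074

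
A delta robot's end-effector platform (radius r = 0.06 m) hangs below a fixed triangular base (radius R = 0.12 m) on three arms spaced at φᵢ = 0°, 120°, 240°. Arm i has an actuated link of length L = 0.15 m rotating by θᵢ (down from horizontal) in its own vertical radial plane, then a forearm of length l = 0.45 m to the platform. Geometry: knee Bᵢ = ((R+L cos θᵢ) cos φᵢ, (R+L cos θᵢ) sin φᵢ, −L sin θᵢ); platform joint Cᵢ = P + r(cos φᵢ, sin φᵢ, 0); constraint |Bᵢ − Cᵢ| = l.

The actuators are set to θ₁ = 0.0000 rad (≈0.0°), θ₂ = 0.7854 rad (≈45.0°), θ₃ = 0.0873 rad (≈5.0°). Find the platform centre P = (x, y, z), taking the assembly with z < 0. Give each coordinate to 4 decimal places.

(0.0938, -0.1326, -0.4140)

S1 = (0.2100·cos0.0°, 0.2100·sin0.0°, 0.0000) = (0.2100, 0.0000, 0.0000)
arm 2 at φ=120.0°: e+L cos θ2 = 0.1661;  S2 = (-0.0830, 0.1438, -0.1061)
φ3=240.0°: virtual centre (-0.1047, -0.1814, -0.0131), radius l
eliminate P² terms by subtracting sphere 1 from 2 and 3
[-0.5861 0.2876 -0.2121]·P = -0.0053;  [-0.6294 -0.3627 -0.0262]·P = -0.0001
Cramer: x(z) = 0.0049-0.2146z;  y(z) = -0.0083+0.3003z
sphere 1 gives Az²+Bz+C=0 with A=1.1362, B=0.0830, C=-0.1604;  B²−4AC=0.7357;  roots -0.4140, 0.3409;  negative root z = -0.4140
x = 0.0938, y = -0.1326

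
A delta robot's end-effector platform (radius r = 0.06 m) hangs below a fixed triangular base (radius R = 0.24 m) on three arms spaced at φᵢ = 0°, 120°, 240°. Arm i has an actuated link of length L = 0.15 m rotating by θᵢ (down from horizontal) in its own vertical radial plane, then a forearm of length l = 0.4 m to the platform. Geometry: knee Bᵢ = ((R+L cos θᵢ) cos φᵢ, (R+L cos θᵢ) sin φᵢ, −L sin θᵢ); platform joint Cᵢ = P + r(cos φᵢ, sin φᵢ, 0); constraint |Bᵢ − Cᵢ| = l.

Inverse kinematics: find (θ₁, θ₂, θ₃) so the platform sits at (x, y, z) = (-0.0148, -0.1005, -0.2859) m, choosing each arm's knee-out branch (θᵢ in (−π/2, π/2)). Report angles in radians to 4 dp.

θ₁ = 0.5237, θ₂ = 0.8726, θ₃ = -0.2624

arm 1 (φ=0.0°): x'=-0.0148, y'=-0.1005
  A cos θ + B sin θ = C:  0.1948·cos θ + -0.2859·sin θ = 0.0257
  √(A²+B²)=0.3460;  θ1 = -0.9727+1.4964 ≈ 0.5237
rotate P by −φ2: (-0.0796, 0.0631, -0.2859)
  A=0.2596, B=-0.2859, C=(l²−L²−A²−y'²−z²)/(2L)=-0.0521
  γ=atan2(-0.2859,0.2596)=-0.8335;  ψ=arccos(-0.1349)=1.7061;  θ2=γ+ψ≈0.8726
φ3=240.0° → target in arm frame (0.0944, 0.0374)
  e−x'=0.0856;  (l²−L²−(e−x')²−y'²−z²)/2L = 0.1568
  √(A²+B²)=0.2984;  θ3 = -1.2800+1.0176 ≈ -0.2624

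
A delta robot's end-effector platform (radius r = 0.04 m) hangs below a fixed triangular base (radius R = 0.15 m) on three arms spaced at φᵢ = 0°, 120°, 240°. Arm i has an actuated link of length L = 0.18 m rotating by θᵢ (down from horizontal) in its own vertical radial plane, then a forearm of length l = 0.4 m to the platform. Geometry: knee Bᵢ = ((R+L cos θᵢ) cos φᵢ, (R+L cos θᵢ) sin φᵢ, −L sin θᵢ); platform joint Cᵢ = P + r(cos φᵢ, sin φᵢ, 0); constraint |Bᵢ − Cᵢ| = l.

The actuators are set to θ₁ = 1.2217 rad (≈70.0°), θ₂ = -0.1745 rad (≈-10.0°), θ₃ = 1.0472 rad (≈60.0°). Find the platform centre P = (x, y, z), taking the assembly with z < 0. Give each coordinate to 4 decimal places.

arm 1 at φ=0.0°: e+L cos θ1 = 0.1716;  O1 = (0.1716, 0.0000, -0.1691)
arm 2 at φ=120.0°: e+L cos θ2 = 0.2873;  O2 = (-0.1436, 0.2488, 0.0313)
arm 3 at φ=240.0°: e+L cos θ3 = 0.2000;  O3 = (-0.1000, -0.1732, -0.1559)
subtract pairs → two planes through P
[-0.6304 0.4976 0.4008]·P = 0.0255;  [-0.5431 -0.3464 0.0265]·P = 0.0063
Cramer: x(z) = -0.0244+0.3111z;  y(z) = 0.0202-0.4113z
into |P−O₁|² = l²: 1.2660z² + 0.1997z + -0.0926 = 0;  Δ = 0.5087;  z = -0.3606 or 0.2028 → z<0 root = -0.3606
x = -0.1366, y = 0.1685

(-0.1366, 0.1685, -0.3606)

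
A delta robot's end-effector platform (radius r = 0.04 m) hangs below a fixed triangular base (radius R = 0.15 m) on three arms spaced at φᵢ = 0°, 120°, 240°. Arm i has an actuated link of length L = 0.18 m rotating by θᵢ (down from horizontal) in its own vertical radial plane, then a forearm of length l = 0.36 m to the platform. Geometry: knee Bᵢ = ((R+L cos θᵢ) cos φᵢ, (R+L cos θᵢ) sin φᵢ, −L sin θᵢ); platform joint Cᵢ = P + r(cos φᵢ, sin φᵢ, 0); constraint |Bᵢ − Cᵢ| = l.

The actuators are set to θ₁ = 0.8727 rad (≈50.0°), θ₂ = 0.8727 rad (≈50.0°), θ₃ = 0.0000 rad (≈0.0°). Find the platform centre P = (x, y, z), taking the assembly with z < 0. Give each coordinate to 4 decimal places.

(-0.0638, -0.1104, -0.3212)

arm 1 at φ=0.0°: e+L cos θ1 = 0.2257;  O1 = (0.2257, 0.0000, -0.1379)
φ2=120.0°: virtual centre (-0.1128, 0.1955, -0.1379), radius l
O3 = (0.2900·cos240.0°, 0.2900·sin240.0°, 0.0000) = (-0.1450, -0.2511, 0.0000)
subtract pairs → two planes through P
[-0.6771 0.3909 0.0000]·P = 0.0000;  [-0.7414 -0.5023 0.2758]·P = 0.0141
Cramer: x(z) = -0.0088+0.1711z;  y(z) = -0.0152+0.2964z
sphere 1 gives Az²+Bz+C=0 with A=1.1172, B=0.1865, C=-0.0554;  B²−4AC=0.2822;  roots -0.3212, 0.1543;  negative root z = -0.3212
x = -0.0638, y = -0.1104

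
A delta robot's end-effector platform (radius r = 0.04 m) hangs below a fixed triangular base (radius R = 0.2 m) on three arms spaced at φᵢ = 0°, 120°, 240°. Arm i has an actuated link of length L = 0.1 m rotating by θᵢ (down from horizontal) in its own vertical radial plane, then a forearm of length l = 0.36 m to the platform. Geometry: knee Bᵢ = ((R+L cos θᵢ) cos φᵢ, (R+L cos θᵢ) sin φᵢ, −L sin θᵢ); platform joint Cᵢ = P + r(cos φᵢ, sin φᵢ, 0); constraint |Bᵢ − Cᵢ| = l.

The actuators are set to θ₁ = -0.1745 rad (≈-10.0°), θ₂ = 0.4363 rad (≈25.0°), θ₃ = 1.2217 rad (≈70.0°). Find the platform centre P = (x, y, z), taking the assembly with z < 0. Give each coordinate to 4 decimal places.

arm 1 at φ=0.0°: (R−r)+L cos θ1 = 0.2585;  S1 = (0.2585, 0.0000, 0.0174)
S2 = (0.2506·cos120.0°, 0.2506·sin120.0°, -0.0423) = (-0.1253, 0.2171, -0.0423)
arm 3 at φ=240.0°: (R−r)+L cos θ3 = 0.1942;  S3 = (-0.0971, -0.1682, -0.0940)
|S₂|²−|S₁|² = -0.0025;  |S₃|²−|S₁|² = -0.0206
linear system: -0.7676x+0.4341y = -0.0025−-0.1192z; -0.7112x+-0.3364y = -0.0206−-0.2227z
Cramer: x(z) = 0.0172-0.2412z;  y(z) = 0.0247-0.1519z
sphere 1 gives Az²+Bz+C=0 with A=1.0813, B=0.0742, C=-0.0705;  B²−4AC=0.3104;  roots -0.2919, 0.2233;  negative root z = -0.2919
x = 0.0877, y = 0.0690

(0.0877, 0.0690, -0.2919)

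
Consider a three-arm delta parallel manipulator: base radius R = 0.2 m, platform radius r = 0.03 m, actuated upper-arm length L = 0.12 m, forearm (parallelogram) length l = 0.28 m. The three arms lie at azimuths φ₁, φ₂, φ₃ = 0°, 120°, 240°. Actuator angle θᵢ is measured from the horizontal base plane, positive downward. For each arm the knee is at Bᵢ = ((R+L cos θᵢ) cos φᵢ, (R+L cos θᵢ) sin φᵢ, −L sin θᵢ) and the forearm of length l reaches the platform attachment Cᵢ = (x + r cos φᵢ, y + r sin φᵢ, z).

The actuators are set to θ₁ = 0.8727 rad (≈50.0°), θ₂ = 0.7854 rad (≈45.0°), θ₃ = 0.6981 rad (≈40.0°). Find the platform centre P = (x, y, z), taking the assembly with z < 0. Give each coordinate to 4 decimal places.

O1 = (0.2471·cos0.0°, 0.2471·sin0.0°, -0.0919) = (0.2471, 0.0000, -0.0919)
O2 = (0.2549·cos120.0°, 0.2549·sin120.0°, -0.0849) = (-0.1274, 0.2207, -0.0849)
O3 = (0.2619·cos240.0°, 0.2619·sin240.0°, -0.0771) = (-0.1310, -0.2268, -0.0771)
subtract pairs → two planes through P
[-0.7491 0.4414 0.0142]·P = 0.0026;  [-0.7562 -0.4537 0.0296]·P = 0.0050
det = 0.6736;  x = -0.0051+0.0289z,  y = -0.0026+0.0170z
into |P−O₁|² = l²: 1.0011z² + 0.1692z + -0.0063 = 0;  Δ = 0.0540;  z = -0.2006 or 0.0316 → z<0 root = -0.2006
x = -0.0109, y = -0.0061

(-0.0109, -0.0061, -0.2006)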